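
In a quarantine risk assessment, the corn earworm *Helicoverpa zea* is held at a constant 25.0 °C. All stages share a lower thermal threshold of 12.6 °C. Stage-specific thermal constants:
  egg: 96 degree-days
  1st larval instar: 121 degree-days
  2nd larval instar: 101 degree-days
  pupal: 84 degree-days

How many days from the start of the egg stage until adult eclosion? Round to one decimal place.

Daily accumulation at 25.0 °C = 25.0 − 12.6 = 12.4 DD/day.
Total K = 96 + 121 + 101 + 84 = 402 DD.
Total duration = 402 / 12.4 = 32.419 ≈ 32.4 days.

32.4 days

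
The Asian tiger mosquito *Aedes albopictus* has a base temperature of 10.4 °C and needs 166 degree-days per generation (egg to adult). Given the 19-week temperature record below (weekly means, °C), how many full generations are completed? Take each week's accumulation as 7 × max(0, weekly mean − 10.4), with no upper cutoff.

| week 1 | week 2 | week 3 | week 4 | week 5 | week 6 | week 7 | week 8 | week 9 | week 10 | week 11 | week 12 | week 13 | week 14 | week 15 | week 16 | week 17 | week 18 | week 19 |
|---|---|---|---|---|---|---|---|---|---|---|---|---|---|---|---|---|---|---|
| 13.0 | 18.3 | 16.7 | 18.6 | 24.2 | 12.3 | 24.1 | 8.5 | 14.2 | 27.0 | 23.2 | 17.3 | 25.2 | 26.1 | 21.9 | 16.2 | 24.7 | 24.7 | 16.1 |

Weekly DD (7 × max(0, T̄ − 10.4)): 18.2, 55.3, 44.1, 57.4, 96.6, 13.3, 95.9, 0.0, 26.6, 116.2, 89.6, 48.3, 103.6, 109.9, 80.5, 40.6, 100.1, 100.1, 39.9.
Season total = 1236.2 DD.
Complete generations = ⌊1236.2 / 166⌋ = 7.

7 generations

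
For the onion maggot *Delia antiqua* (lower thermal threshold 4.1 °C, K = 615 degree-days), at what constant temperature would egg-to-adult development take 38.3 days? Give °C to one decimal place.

Required daily accumulation = 615 / 38.3 = 16.057 DD/day.
T = T_base + 16.057 = 4.1 + 16.057 = 20.157 ≈ 20.2 °C.

20.2 °C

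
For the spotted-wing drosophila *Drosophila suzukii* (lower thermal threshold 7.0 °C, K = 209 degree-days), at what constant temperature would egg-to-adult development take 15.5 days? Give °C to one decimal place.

Required daily accumulation = 209 / 15.5 = 13.484 DD/day.
T = T_base + 13.484 = 7.0 + 13.484 = 20.484 ≈ 20.5 °C.

20.5 °C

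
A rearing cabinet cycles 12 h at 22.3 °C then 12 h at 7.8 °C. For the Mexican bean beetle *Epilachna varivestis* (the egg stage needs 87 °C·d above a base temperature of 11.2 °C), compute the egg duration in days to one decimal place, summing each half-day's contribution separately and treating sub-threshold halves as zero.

15.7 days

Day half: max(0, 22.3 − 11.2) × 0.5 = 11.1 × 0.5 = 5.55 DD.
Night half: max(0, 7.8 − 11.2) × 0.5 = 0.0 × 0.5 = 0.00 DD.
Per 24 h: 5.55 DD/day.
Duration = 87 / 5.55 = 15.676 ≈ 15.7 days.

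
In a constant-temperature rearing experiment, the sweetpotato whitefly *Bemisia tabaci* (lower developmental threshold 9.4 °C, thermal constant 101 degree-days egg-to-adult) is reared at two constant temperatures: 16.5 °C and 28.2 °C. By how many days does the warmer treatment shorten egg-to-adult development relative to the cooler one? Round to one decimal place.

8.9 days

At 16.5 °C: 101 / (16.5 − 9.4) = 101 / 7.1 = 14.225 d.
At 28.2 °C: 101 / (28.2 − 9.4) = 101 / 18.8 = 5.372 d.
Difference = |14.225 − 5.372| = 8.853 ≈ 8.9 days.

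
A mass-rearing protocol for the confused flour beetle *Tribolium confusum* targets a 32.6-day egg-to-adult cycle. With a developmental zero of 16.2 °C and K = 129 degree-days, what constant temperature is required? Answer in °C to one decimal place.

20.2 °C

Required daily accumulation = 129 / 32.6 = 3.957 DD/day.
T = T_base + 3.957 = 16.2 + 3.957 = 20.157 ≈ 20.2 °C.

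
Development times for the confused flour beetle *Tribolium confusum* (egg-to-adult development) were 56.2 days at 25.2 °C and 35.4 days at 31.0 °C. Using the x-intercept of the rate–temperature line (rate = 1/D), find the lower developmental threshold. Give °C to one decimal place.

15.3 °C

Under the model K = D·(T − T_b), so D₁·(T₁ − T_b) = D₂·(T₂ − T_b).
56.2·(25.2 − T_b) = 35.4·(31.0 − T_b)
T_b = (56.2·25.2 − 35.4·31.0) / (56.2 − 35.4) = 318.84 / 20.8 = 15.329 °C ≈ 15.3 °C.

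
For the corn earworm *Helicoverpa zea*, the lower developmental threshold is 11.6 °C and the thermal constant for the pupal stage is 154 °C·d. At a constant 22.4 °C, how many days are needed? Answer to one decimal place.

14.3 days

Daily accumulation = 22.4 − 11.6 = 10.8 DD/day.
Duration = 154 / 10.8 = 14.259 ≈ 14.3 days.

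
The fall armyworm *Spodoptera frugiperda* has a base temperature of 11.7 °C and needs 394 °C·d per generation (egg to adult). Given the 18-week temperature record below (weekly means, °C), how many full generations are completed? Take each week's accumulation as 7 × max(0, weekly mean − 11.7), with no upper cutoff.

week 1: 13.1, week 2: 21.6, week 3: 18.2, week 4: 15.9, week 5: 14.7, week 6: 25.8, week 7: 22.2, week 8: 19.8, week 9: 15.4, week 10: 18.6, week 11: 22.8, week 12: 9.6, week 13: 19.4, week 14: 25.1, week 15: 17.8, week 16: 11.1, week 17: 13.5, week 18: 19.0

2 generations

Weekly DD (7 × max(0, T̄ − 11.7)): 9.8, 69.3, 45.5, 29.4, 21.0, 98.7, 73.5, 56.7, 25.9, 48.3, 77.7, 0.0, 53.9, 93.8, 42.7, 0.0, 12.6, 51.1.
Season total = 809.9 DD.
Complete generations = ⌊809.9 / 394⌋ = 2.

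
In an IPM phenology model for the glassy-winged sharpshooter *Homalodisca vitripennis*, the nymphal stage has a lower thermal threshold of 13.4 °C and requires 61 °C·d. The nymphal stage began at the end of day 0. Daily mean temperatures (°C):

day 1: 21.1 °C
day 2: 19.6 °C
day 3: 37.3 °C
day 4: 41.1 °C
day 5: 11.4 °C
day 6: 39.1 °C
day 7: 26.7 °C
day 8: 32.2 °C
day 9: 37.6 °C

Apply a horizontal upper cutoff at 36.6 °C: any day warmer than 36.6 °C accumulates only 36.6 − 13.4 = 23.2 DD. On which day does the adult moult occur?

day 6

Daily DD above 13.4 °C (capped at 23.2): 7.7, 6.2, 23.2, 23.2, 0.0, 23.2, 13.3, 18.8, 23.2.
Cumulative: 7.7, 13.9, 37.1, 60.3, 60.3, 83.5, 96.8, 115.6, 138.8.
The total first reaches 61 DD on day 6.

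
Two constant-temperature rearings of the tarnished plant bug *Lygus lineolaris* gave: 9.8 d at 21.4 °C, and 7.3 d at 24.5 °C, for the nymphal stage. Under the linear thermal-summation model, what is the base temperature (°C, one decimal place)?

12.3 °C

Linear rate model ⇒ the product D·(T − T_b) is constant across temperatures.
9.8·(21.4 − T_b) = 7.3·(24.5 − T_b)
T_b = (9.8·21.4 − 7.3·24.5) / (9.8 − 7.3) = 30.87 / 2.5 = 12.348 °C ≈ 12.3 °C.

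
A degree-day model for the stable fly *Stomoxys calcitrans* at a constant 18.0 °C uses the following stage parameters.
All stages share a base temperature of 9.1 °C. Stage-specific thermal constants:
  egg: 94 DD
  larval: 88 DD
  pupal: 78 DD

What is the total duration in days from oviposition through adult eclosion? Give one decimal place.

Daily accumulation at 18.0 °C = 18.0 − 9.1 = 8.9 DD/day.
Total K = 94 + 88 + 78 = 260 DD.
Total duration = 260 / 8.9 = 29.213 ≈ 29.2 days.

29.2 days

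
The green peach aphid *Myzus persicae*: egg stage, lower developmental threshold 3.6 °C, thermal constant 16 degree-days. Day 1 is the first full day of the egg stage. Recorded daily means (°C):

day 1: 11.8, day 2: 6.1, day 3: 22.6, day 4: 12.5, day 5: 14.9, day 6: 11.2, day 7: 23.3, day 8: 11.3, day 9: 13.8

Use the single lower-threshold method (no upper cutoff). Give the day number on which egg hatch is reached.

Daily DD above 3.6 °C: 8.2, 2.5, 19.0, 8.9, 11.3, 7.6, 19.7, 7.7, 10.2.
Cumulative: 8.2, 10.7, 29.7, 38.6, 49.9, 57.5, 77.2, 84.9, 95.1.
The total first reaches 16 DD on day 3.

day 3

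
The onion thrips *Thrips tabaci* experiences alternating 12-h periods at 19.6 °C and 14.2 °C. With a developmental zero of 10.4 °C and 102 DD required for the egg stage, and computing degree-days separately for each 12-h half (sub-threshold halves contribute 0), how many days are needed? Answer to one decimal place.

Day half: max(0, 19.6 − 10.4) × 0.5 = 9.2 × 0.5 = 4.60 DD.
Night half: max(0, 14.2 − 10.4) × 0.5 = 3.8 × 0.5 = 1.90 DD.
Per 24 h: 6.50 DD/day.
Duration = 102 / 6.50 = 15.692 ≈ 15.7 days.

15.7 days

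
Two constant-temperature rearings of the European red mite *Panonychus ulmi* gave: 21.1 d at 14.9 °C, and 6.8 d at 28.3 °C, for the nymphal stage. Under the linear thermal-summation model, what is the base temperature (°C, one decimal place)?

Linear rate model ⇒ the product D·(T − T_b) is constant across temperatures.
21.1·(14.9 − T_b) = 6.8·(28.3 − T_b)
T_b = (21.1·14.9 − 6.8·28.3) / (21.1 − 6.8) = 121.95 / 14.3 = 8.528 °C ≈ 8.5 °C.

8.5 °C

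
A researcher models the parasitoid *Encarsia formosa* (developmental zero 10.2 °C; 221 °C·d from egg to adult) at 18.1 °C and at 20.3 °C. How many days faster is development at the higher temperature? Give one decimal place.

6.1 days

At 18.1 °C: 221 / (18.1 − 10.2) = 221 / 7.9 = 27.975 d.
At 20.3 °C: 221 / (20.3 − 10.2) = 221 / 10.1 = 21.881 d.
Difference = |27.975 − 21.881| = 6.093 ≈ 6.1 days.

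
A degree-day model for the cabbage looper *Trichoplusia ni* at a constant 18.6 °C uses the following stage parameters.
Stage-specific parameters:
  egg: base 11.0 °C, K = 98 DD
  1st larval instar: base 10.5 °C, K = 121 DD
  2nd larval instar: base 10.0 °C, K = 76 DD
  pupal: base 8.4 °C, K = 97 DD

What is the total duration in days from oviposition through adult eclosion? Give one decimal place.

46.2 days

egg: 98 / (18.6 − 11.0) = 98 / 7.6 = 12.895 d.
1st larval instar: 121 / (18.6 − 10.5) = 121 / 8.1 = 14.938 d.
2nd larval instar: 76 / (18.6 − 10.0) = 76 / 8.6 = 8.837 d.
pupal: 97 / (18.6 − 8.4) = 97 / 10.2 = 9.510 d.
Sum = 46.180 ≈ 46.2 days.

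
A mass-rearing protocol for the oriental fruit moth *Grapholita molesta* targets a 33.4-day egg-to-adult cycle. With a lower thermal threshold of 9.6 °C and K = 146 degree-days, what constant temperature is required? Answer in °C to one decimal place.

14.0 °C

Required daily accumulation = 146 / 33.4 = 4.371 DD/day.
T = T_base + 4.371 = 9.6 + 4.371 = 13.971 ≈ 14.0 °C.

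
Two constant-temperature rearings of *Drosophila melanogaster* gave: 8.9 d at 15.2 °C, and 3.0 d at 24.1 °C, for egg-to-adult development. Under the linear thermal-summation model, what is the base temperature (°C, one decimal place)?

Under the model K = D·(T − T_b), so D₁·(T₁ − T_b) = D₂·(T₂ − T_b).
8.9·(15.2 − T_b) = 3.0·(24.1 − T_b)
T_b = (8.9·15.2 − 3.0·24.1) / (8.9 − 3.0) = 62.98 / 5.9 = 10.675 °C ≈ 10.7 °C.

10.7 °C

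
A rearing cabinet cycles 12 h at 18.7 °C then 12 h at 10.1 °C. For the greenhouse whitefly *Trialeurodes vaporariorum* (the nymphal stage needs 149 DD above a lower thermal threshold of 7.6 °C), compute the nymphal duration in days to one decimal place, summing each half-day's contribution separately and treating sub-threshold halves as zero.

Day half: max(0, 18.7 − 7.6) × 0.5 = 11.1 × 0.5 = 5.55 DD.
Night half: max(0, 10.1 − 7.6) × 0.5 = 2.5 × 0.5 = 1.25 DD.
Per 24 h: 6.80 DD/day.
Duration = 149 / 6.80 = 21.912 ≈ 21.9 days.

21.9 days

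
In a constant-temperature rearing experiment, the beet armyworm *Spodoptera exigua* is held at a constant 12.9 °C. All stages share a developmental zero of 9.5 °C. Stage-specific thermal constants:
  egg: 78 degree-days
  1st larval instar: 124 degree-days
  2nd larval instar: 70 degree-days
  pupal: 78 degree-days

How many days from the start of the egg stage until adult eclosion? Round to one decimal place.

Daily accumulation at 12.9 °C = 12.9 − 9.5 = 3.4 DD/day.
Total K = 78 + 124 + 70 + 78 = 350 DD.
Total duration = 350 / 3.4 = 102.941 ≈ 102.9 days.

102.9 days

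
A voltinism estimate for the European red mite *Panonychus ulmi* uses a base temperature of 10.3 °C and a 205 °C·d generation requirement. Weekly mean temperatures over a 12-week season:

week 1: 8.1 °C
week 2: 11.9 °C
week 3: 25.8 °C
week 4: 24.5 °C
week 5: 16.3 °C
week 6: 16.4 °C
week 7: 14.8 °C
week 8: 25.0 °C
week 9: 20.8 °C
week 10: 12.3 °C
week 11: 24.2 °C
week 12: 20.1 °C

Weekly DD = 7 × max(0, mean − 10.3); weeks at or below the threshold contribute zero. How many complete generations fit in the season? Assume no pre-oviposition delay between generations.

3 generations

Weekly DD (7 × max(0, T̄ − 10.3)): 0.0, 11.2, 108.5, 99.4, 42.0, 42.7, 31.5, 102.9, 73.5, 14.0, 97.3, 68.6.
Season total = 691.6 DD.
Complete generations = ⌊691.6 / 205⌋ = 3.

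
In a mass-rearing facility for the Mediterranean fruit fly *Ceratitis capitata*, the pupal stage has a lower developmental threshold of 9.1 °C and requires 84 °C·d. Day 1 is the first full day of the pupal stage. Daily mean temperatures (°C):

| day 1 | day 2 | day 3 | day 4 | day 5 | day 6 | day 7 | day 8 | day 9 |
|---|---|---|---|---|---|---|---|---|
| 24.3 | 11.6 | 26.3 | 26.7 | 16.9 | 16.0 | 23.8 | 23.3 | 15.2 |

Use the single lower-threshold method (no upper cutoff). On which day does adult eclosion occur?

day 8

Daily DD above 9.1 °C: 15.2, 2.5, 17.2, 17.6, 7.8, 6.9, 14.7, 14.2, 6.1.
Cumulative: 15.2, 17.7, 34.9, 52.5, 60.3, 67.2, 81.9, 96.1, 102.2.
The total first reaches 84 DD on day 8.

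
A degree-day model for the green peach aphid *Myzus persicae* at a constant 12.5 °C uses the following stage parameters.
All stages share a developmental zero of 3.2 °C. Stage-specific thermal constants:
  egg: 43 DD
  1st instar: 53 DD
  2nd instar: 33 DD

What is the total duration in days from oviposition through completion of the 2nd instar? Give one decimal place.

13.9 days

Daily accumulation at 12.5 °C = 12.5 − 3.2 = 9.3 DD/day.
Total K = 43 + 53 + 33 = 129 DD.
Total duration = 129 / 9.3 = 13.871 ≈ 13.9 days.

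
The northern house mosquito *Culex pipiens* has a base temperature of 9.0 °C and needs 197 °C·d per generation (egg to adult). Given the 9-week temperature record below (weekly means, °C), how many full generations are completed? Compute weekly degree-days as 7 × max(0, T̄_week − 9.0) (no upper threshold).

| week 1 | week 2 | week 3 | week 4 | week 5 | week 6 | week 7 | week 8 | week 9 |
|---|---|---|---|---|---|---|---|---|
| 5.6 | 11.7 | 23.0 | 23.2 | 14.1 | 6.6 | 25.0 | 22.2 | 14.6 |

2 generations

Weekly DD (7 × max(0, T̄ − 9.0)): 0.0, 18.9, 98.0, 99.4, 35.7, 0.0, 112.0, 92.4, 39.2.
Season total = 495.6 DD.
Complete generations = ⌊495.6 / 197⌋ = 2.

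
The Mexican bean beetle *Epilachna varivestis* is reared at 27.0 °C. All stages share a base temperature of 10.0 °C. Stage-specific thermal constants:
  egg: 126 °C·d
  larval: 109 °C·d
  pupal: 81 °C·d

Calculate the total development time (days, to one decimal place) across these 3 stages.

18.6 days

Daily accumulation at 27.0 °C = 27.0 − 10.0 = 17.0 DD/day.
Total K = 126 + 109 + 81 = 316 DD.
Total duration = 316 / 17.0 = 18.588 ≈ 18.6 days.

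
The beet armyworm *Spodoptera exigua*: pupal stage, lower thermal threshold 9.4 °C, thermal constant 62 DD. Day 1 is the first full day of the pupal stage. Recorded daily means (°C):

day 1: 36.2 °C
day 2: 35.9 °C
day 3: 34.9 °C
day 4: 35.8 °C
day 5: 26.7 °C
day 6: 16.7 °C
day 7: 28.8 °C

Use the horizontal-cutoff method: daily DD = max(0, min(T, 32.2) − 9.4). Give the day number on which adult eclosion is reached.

day 3

Daily DD above 9.4 °C (capped at 22.8): 22.8, 22.8, 22.8, 22.8, 17.3, 7.3, 19.4.
Cumulative: 22.8, 45.6, 68.4, 91.2, 108.5, 115.8, 135.2.
The total first reaches 62 DD on day 3.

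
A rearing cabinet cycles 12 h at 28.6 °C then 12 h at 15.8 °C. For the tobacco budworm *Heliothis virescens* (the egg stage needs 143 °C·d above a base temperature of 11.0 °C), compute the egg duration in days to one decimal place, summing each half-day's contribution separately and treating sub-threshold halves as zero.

12.8 days

Day half: max(0, 28.6 − 11.0) × 0.5 = 17.6 × 0.5 = 8.80 DD.
Night half: max(0, 15.8 − 11.0) × 0.5 = 4.8 × 0.5 = 2.40 DD.
Per 24 h: 11.20 DD/day.
Duration = 143 / 11.20 = 12.768 ≈ 12.8 days.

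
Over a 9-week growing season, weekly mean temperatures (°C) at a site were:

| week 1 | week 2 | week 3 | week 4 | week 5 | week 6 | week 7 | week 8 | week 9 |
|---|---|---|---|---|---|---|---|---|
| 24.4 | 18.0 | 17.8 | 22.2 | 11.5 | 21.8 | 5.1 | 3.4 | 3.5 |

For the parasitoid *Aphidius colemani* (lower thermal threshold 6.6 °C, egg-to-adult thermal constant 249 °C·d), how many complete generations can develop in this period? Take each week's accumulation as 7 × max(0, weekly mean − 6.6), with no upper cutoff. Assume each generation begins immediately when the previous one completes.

2 generations

Weekly DD (7 × max(0, T̄ − 6.6)): 124.6, 79.8, 78.4, 109.2, 34.3, 106.4, 0.0, 0.0, 0.0.
Season total = 532.7 DD.
Complete generations = ⌊532.7 / 249⌋ = 2.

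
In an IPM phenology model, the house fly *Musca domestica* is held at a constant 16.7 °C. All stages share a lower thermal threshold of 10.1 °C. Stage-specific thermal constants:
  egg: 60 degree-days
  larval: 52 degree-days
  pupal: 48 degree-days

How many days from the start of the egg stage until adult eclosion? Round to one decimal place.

24.2 days

Daily accumulation at 16.7 °C = 16.7 − 10.1 = 6.6 DD/day.
Total K = 60 + 52 + 48 = 160 DD.
Total duration = 160 / 6.6 = 24.242 ≈ 24.2 days.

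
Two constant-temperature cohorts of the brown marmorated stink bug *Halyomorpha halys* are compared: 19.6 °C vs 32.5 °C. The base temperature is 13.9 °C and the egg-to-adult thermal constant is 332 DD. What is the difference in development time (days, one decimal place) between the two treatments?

At 19.6 °C: 332 / (19.6 − 13.9) = 332 / 5.7 = 58.246 d.
At 32.5 °C: 332 / (32.5 − 13.9) = 332 / 18.6 = 17.849 d.
Difference = |58.246 − 17.849| = 40.396 ≈ 40.4 days.

40.4 days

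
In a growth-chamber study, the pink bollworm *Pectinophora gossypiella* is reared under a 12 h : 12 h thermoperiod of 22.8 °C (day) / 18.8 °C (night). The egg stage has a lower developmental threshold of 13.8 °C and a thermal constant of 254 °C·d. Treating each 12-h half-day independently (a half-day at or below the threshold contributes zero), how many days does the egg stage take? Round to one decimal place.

36.3 days

Day half: max(0, 22.8 − 13.8) × 0.5 = 9.0 × 0.5 = 4.50 DD.
Night half: max(0, 18.8 − 13.8) × 0.5 = 5.0 × 0.5 = 2.50 DD.
Per 24 h: 7.00 DD/day.
Duration = 254 / 7.00 = 36.286 ≈ 36.3 days.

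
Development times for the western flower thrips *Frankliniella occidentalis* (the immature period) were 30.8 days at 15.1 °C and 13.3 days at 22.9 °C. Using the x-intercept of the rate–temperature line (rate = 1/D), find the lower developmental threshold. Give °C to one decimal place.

9.2 °C

Under the model K = D·(T − T_b), so D₁·(T₁ − T_b) = D₂·(T₂ − T_b).
30.8·(15.1 − T_b) = 13.3·(22.9 − T_b)
T_b = (30.8·15.1 − 13.3·22.9) / (30.8 − 13.3) = 160.51 / 17.5 = 9.172 °C ≈ 9.2 °C.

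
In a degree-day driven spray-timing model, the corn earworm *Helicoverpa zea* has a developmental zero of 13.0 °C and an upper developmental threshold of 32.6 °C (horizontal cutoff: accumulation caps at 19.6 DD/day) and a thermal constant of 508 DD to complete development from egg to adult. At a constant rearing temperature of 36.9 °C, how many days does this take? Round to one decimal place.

Temperature 36.9 °C exceeds the upper threshold, so daily accumulation caps at 32.6 − 13.0 = 19.6 DD/day.
Duration = 508 / 19.6 = 25.918 ≈ 25.9 days.

25.9 days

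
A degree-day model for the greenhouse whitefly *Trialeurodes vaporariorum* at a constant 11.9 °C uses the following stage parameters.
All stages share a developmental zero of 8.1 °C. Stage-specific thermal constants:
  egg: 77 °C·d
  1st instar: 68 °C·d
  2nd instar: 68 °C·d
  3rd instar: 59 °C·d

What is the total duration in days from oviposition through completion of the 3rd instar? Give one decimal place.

Daily accumulation at 11.9 °C = 11.9 − 8.1 = 3.8 DD/day.
Total K = 77 + 68 + 68 + 59 = 272 DD.
Total duration = 272 / 3.8 = 71.579 ≈ 71.6 days.

71.6 days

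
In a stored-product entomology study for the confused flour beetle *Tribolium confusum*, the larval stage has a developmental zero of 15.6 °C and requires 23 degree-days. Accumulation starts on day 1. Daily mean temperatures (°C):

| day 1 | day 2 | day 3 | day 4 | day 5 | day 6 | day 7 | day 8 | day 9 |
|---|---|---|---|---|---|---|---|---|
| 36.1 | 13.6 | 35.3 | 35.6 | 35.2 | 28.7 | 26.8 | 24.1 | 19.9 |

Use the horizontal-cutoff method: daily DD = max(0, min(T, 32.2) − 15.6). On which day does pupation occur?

Daily DD above 15.6 °C (capped at 16.6): 16.6, 0.0, 16.6, 16.6, 16.6, 13.1, 11.2, 8.5, 4.3.
Cumulative: 16.6, 16.6, 33.2, 49.8, 66.4, 79.5, 90.7, 99.2, 103.5.
The total first reaches 23 DD on day 3.

day 3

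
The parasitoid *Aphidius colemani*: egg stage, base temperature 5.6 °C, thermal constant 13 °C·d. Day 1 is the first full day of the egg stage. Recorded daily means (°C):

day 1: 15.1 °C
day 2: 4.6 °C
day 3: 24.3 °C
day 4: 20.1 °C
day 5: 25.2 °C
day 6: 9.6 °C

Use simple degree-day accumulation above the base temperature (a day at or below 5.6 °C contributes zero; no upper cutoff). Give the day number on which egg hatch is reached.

Daily DD above 5.6 °C: 9.5, 0.0, 18.7, 14.5, 19.6, 4.0.
Cumulative: 9.5, 9.5, 28.2, 42.7, 62.3, 66.3.
The total first reaches 13 DD on day 3.

day 3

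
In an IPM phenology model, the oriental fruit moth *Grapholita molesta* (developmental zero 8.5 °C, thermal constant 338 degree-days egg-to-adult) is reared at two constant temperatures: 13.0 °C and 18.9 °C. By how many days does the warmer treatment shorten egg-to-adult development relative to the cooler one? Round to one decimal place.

42.6 days

At 13.0 °C: 338 / (13.0 − 8.5) = 338 / 4.5 = 75.111 d.
At 18.9 °C: 338 / (18.9 − 8.5) = 338 / 10.4 = 32.500 d.
Difference = |75.111 − 32.500| = 42.611 ≈ 42.6 days.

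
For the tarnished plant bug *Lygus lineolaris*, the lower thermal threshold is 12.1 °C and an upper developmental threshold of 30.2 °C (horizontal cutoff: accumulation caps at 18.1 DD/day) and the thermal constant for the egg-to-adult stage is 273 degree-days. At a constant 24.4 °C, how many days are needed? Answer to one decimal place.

Daily accumulation = 24.4 − 12.1 = 12.3 DD/day.
Duration = 273 / 12.3 = 22.195 ≈ 22.2 days.

22.2 days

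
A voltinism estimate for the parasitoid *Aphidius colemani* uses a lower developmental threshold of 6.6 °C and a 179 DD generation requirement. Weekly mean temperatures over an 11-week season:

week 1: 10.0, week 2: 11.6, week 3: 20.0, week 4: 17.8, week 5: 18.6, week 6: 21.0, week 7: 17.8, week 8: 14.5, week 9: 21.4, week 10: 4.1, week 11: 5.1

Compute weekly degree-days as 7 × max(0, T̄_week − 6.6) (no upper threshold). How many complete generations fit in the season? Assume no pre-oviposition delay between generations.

Weekly DD (7 × max(0, T̄ − 6.6)): 23.8, 35.0, 93.8, 78.4, 84.0, 100.8, 78.4, 55.3, 103.6, 0.0, 0.0.
Season total = 653.1 DD.
Complete generations = ⌊653.1 / 179⌋ = 3.

3 generations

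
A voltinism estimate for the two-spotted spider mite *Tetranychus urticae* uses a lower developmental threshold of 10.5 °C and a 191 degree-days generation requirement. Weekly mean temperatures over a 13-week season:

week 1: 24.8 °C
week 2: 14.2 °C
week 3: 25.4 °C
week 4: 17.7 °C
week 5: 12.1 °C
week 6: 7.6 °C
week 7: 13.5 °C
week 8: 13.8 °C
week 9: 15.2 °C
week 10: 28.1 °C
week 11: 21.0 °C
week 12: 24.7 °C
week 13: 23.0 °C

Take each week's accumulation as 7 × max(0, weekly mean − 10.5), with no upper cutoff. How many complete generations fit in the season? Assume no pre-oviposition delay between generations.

3 generations

Weekly DD (7 × max(0, T̄ − 10.5)): 100.1, 25.9, 104.3, 50.4, 11.2, 0.0, 21.0, 23.1, 32.9, 123.2, 73.5, 99.4, 87.5.
Season total = 752.5 DD.
Complete generations = ⌊752.5 / 191⌋ = 3.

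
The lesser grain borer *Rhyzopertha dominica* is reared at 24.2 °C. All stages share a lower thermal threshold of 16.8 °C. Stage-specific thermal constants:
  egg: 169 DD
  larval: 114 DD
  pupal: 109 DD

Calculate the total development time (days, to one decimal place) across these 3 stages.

53.0 days

Daily accumulation at 24.2 °C = 24.2 − 16.8 = 7.4 DD/day.
Total K = 169 + 114 + 109 = 392 DD.
Total duration = 392 / 7.4 = 52.973 ≈ 53.0 days.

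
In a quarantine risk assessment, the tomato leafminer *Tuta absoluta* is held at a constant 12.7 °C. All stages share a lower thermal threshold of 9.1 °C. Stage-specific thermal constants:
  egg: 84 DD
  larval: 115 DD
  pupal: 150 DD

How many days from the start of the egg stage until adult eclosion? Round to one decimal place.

96.9 days

Daily accumulation at 12.7 °C = 12.7 − 9.1 = 3.6 DD/day.
Total K = 84 + 115 + 150 = 349 DD.
Total duration = 349 / 3.6 = 96.944 ≈ 96.9 days.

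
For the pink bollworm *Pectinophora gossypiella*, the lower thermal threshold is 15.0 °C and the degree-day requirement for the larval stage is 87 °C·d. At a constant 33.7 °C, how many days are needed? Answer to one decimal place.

Daily accumulation = 33.7 − 15.0 = 18.7 DD/day.
Duration = 87 / 18.7 = 4.652 ≈ 4.7 days.

4.7 days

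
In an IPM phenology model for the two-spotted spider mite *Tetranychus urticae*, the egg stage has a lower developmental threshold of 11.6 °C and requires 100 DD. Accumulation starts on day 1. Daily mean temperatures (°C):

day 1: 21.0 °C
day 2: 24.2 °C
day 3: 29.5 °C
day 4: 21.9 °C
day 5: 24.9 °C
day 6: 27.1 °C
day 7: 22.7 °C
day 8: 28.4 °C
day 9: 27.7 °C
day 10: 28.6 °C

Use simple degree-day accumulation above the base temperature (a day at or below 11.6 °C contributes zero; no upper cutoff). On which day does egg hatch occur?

Daily DD above 11.6 °C: 9.4, 12.6, 17.9, 10.3, 13.3, 15.5, 11.1, 16.8, 16.1, 17.0.
Cumulative: 9.4, 22.0, 39.9, 50.2, 63.5, 79.0, 90.1, 106.9, 123.0, 140.0.
The total first reaches 100 DD on day 8.

day 8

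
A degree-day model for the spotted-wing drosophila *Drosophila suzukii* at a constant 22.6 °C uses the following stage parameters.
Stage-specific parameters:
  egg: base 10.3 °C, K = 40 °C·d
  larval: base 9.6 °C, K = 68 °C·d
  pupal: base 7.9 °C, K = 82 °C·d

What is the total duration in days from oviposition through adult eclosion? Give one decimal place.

egg: 40 / (22.6 − 10.3) = 40 / 12.3 = 3.252 d.
larval: 68 / (22.6 − 9.6) = 68 / 13.0 = 5.231 d.
pupal: 82 / (22.6 − 7.9) = 82 / 14.7 = 5.578 d.
Sum = 14.061 ≈ 14.1 days.

14.1 days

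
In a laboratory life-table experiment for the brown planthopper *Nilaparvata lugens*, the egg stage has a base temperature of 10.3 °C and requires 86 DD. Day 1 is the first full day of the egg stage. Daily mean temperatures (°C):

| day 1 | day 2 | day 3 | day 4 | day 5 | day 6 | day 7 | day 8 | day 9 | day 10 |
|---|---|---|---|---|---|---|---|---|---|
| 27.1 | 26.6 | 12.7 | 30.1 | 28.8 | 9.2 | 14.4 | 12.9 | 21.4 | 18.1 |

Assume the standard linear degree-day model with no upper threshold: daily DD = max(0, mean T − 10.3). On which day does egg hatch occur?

Daily DD above 10.3 °C: 16.8, 16.3, 2.4, 19.8, 18.5, 0.0, 4.1, 2.6, 11.1, 7.8.
Cumulative: 16.8, 33.1, 35.5, 55.3, 73.8, 73.8, 77.9, 80.5, 91.6, 99.4.
The total first reaches 86 DD on day 9.

day 9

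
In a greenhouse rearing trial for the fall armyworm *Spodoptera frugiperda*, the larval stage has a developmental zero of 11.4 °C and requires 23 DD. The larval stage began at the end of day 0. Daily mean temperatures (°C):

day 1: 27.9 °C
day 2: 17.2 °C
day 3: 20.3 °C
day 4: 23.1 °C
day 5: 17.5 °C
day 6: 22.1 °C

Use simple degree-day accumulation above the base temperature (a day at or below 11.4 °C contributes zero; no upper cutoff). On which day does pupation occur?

Daily DD above 11.4 °C: 16.5, 5.8, 8.9, 11.7, 6.1, 10.7.
Cumulative: 16.5, 22.3, 31.2, 42.9, 49.0, 59.7.
The total first reaches 23 DD on day 3.

day 3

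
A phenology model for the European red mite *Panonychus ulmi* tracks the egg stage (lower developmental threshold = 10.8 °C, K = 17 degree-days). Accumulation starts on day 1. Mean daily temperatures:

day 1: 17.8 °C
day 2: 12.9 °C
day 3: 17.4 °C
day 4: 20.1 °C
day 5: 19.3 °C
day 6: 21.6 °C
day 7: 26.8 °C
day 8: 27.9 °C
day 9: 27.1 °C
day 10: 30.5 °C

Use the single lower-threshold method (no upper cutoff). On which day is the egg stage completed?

Daily DD above 10.8 °C: 7.0, 2.1, 6.6, 9.3, 8.5, 10.8, 16.0, 17.1, 16.3, 19.7.
Cumulative: 7.0, 9.1, 15.7, 25.0, 33.5, 44.3, 60.3, 77.4, 93.7, 113.4.
The total first reaches 17 DD on day 4.

day 4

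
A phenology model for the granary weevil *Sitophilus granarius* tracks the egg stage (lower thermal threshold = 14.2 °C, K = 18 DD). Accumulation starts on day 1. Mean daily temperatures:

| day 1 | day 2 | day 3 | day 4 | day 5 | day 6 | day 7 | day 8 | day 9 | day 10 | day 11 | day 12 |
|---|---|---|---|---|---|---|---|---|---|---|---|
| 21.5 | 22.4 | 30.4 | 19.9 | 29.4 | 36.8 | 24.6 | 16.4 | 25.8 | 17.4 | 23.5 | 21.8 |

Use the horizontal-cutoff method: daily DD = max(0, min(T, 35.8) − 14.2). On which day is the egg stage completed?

day 3

Daily DD above 14.2 °C (capped at 21.6): 7.3, 8.2, 16.2, 5.7, 15.2, 21.6, 10.4, 2.2, 11.6, 3.2, 9.3, 7.6.
Cumulative: 7.3, 15.5, 31.7, 37.4, 52.6, 74.2, 84.6, 86.8, 98.4, 101.6, 110.9, 118.5.
The total first reaches 18 DD on day 3.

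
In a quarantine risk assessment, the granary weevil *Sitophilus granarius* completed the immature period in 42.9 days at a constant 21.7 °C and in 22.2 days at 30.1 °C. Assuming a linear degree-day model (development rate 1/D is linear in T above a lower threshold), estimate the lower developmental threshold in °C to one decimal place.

12.7 °C

Under the model K = D·(T − T_b), so D₁·(T₁ − T_b) = D₂·(T₂ − T_b).
42.9·(21.7 − T_b) = 22.2·(30.1 − T_b)
T_b = (42.9·21.7 − 22.2·30.1) / (42.9 − 22.2) = 262.71 / 20.7 = 12.691 °C ≈ 12.7 °C.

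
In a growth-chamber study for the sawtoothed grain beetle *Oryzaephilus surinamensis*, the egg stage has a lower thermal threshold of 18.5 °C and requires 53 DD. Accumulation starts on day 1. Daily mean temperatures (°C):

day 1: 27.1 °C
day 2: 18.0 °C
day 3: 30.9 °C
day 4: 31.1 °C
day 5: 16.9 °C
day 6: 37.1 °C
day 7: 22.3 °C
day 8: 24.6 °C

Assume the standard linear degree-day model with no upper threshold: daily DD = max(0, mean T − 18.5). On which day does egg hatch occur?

day 7

Daily DD above 18.5 °C: 8.6, 0.0, 12.4, 12.6, 0.0, 18.6, 3.8, 6.1.
Cumulative: 8.6, 8.6, 21.0, 33.6, 33.6, 52.2, 56.0, 62.1.
The total first reaches 53 DD on day 7.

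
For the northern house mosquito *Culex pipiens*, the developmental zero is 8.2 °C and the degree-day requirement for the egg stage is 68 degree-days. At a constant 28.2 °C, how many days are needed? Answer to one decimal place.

3.4 days

Daily accumulation = 28.2 − 8.2 = 20.0 DD/day.
Duration = 68 / 20.0 = 3.400 ≈ 3.4 days.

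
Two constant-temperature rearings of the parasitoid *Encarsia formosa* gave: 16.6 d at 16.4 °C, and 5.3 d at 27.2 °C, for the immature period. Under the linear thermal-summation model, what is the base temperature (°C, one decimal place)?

Linear rate model ⇒ the product D·(T − T_b) is constant across temperatures.
16.6·(16.4 − T_b) = 5.3·(27.2 − T_b)
T_b = (16.6·16.4 − 5.3·27.2) / (16.6 − 5.3) = 128.08 / 11.3 = 11.335 °C ≈ 11.3 °C.

11.3 °C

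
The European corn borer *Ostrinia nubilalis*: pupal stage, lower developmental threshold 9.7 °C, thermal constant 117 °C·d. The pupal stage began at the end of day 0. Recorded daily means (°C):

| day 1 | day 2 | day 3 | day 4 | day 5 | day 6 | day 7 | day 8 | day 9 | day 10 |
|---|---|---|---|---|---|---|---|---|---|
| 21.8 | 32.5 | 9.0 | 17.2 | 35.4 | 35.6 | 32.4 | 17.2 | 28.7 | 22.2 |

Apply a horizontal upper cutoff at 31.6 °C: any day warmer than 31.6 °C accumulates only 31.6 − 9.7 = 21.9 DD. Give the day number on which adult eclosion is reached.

day 9

Daily DD above 9.7 °C (capped at 21.9): 12.1, 21.9, 0.0, 7.5, 21.9, 21.9, 21.9, 7.5, 19.0, 12.5.
Cumulative: 12.1, 34.0, 34.0, 41.5, 63.4, 85.3, 107.2, 114.7, 133.7, 146.2.
The total first reaches 117 DD on day 9.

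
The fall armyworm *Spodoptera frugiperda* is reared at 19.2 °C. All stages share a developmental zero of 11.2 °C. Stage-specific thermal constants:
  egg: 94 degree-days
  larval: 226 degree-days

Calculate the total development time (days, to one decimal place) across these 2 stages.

Daily accumulation at 19.2 °C = 19.2 − 11.2 = 8.0 DD/day.
Total K = 94 + 226 = 320 DD.
Total duration = 320 / 8.0 = 40.000 ≈ 40.0 days.

40.0 days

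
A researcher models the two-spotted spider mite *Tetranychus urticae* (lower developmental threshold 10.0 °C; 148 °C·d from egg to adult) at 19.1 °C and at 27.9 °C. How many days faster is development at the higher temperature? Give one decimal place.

At 19.1 °C: 148 / (19.1 − 10.0) = 148 / 9.1 = 16.264 d.
At 27.9 °C: 148 / (27.9 − 10.0) = 148 / 17.9 = 8.268 d.
Difference = |16.264 − 8.268| = 7.996 ≈ 8.0 days.

8.0 days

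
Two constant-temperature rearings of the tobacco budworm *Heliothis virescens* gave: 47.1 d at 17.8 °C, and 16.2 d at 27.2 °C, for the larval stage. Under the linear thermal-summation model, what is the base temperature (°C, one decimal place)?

12.9 °C

Linear rate model ⇒ the product D·(T − T_b) is constant across temperatures.
47.1·(17.8 − T_b) = 16.2·(27.2 − T_b)
T_b = (47.1·17.8 − 16.2·27.2) / (47.1 − 16.2) = 397.74 / 30.9 = 12.872 °C ≈ 12.9 °C.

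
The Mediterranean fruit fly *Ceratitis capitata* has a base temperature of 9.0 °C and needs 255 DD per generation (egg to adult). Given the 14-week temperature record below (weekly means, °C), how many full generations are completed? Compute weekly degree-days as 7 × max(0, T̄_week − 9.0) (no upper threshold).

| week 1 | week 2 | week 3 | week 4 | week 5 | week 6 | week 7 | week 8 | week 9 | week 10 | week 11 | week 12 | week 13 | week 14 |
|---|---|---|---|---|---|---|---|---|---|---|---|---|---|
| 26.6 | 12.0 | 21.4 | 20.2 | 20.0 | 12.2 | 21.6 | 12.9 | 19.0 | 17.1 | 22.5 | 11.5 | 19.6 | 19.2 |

Weekly DD (7 × max(0, T̄ − 9.0)): 123.2, 21.0, 86.8, 78.4, 77.0, 22.4, 88.2, 27.3, 70.0, 56.7, 94.5, 17.5, 74.2, 71.4.
Season total = 908.6 DD.
Complete generations = ⌊908.6 / 255⌋ = 3.

3 generations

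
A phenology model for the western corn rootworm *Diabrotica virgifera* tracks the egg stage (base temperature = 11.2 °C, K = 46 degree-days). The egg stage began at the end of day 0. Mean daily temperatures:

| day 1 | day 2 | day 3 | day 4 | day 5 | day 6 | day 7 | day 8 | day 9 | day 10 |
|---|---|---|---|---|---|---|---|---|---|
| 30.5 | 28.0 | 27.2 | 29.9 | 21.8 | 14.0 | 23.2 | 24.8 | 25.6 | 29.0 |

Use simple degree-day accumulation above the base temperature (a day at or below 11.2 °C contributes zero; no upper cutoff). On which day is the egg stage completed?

day 3

Daily DD above 11.2 °C: 19.3, 16.8, 16.0, 18.7, 10.6, 2.8, 12.0, 13.6, 14.4, 17.8.
Cumulative: 19.3, 36.1, 52.1, 70.8, 81.4, 84.2, 96.2, 109.8, 124.2, 142.0.
The total first reaches 46 DD on day 3.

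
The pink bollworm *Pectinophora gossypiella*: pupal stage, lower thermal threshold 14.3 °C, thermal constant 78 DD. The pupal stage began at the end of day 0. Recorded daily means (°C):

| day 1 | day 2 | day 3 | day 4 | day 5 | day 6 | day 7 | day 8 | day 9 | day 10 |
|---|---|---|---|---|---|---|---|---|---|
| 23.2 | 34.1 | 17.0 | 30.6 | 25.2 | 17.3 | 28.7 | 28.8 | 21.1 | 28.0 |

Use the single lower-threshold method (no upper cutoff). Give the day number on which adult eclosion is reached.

day 8

Daily DD above 14.3 °C: 8.9, 19.8, 2.7, 16.3, 10.9, 3.0, 14.4, 14.5, 6.8, 13.7.
Cumulative: 8.9, 28.7, 31.4, 47.7, 58.6, 61.6, 76.0, 90.5, 97.3, 111.0.
The total first reaches 78 DD on day 8.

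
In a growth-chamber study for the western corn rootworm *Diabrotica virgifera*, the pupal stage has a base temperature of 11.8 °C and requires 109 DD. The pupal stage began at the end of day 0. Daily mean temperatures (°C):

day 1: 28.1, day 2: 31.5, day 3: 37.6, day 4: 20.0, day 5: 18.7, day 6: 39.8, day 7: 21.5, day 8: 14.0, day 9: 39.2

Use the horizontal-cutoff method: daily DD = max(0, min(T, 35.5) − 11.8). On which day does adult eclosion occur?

day 8

Daily DD above 11.8 °C (capped at 23.7): 16.3, 19.7, 23.7, 8.2, 6.9, 23.7, 9.7, 2.2, 23.7.
Cumulative: 16.3, 36.0, 59.7, 67.9, 74.8, 98.5, 108.2, 110.4, 134.1.
The total first reaches 109 DD on day 8.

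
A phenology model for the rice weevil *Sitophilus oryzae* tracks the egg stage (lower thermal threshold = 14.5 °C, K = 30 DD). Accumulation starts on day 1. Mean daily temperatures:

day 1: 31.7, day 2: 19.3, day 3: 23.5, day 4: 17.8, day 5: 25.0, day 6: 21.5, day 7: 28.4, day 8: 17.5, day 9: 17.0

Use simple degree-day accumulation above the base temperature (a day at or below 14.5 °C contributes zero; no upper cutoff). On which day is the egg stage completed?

day 3

Daily DD above 14.5 °C: 17.2, 4.8, 9.0, 3.3, 10.5, 7.0, 13.9, 3.0, 2.5.
Cumulative: 17.2, 22.0, 31.0, 34.3, 44.8, 51.8, 65.7, 68.7, 71.2.
The total first reaches 30 DD on day 3.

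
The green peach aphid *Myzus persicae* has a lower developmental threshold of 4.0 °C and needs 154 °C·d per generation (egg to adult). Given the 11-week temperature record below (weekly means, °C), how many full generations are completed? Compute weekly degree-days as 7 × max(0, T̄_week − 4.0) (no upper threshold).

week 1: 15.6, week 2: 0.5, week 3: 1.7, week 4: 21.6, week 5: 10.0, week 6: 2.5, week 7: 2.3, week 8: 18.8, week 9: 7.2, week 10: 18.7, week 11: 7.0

Weekly DD (7 × max(0, T̄ − 4.0)): 81.2, 0.0, 0.0, 123.2, 42.0, 0.0, 0.0, 103.6, 22.4, 102.9, 21.0.
Season total = 496.3 DD.
Complete generations = ⌊496.3 / 154⌋ = 3.

3 generations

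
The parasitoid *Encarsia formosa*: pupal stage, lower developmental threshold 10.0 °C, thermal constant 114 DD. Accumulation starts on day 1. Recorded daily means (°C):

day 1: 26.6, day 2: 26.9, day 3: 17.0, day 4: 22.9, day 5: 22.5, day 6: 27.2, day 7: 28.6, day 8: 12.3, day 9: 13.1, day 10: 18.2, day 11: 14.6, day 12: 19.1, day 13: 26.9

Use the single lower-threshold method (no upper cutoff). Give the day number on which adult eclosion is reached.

Daily DD above 10.0 °C: 16.6, 16.9, 7.0, 12.9, 12.5, 17.2, 18.6, 2.3, 3.1, 8.2, 4.6, 9.1, 16.9.
Cumulative: 16.6, 33.5, 40.5, 53.4, 65.9, 83.1, 101.7, 104.0, 107.1, 115.3, 119.9, 129.0, 145.9.
The total first reaches 114 DD on day 10.

day 10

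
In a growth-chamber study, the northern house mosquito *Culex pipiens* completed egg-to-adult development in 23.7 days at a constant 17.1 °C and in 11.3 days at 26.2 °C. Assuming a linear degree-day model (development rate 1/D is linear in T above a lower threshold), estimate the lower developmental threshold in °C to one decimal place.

Under the model K = D·(T − T_b), so D₁·(T₁ − T_b) = D₂·(T₂ − T_b).
23.7·(17.1 − T_b) = 11.3·(26.2 − T_b)
T_b = (23.7·17.1 − 11.3·26.2) / (23.7 − 11.3) = 109.21 / 12.4 = 8.807 °C ≈ 8.8 °C.

8.8 °C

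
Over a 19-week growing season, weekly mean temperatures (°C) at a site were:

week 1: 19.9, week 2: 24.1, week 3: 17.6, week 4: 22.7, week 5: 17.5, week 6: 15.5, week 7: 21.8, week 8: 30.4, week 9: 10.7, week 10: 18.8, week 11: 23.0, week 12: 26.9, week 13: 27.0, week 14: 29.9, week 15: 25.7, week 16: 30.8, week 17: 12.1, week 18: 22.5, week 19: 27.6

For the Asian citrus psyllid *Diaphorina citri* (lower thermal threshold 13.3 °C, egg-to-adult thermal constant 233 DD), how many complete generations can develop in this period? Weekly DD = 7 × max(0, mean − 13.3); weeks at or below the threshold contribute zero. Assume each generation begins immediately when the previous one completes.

5 generations

Weekly DD (7 × max(0, T̄ − 13.3)): 46.2, 75.6, 30.1, 65.8, 29.4, 15.4, 59.5, 119.7, 0.0, 38.5, 67.9, 95.2, 95.9, 116.2, 86.8, 122.5, 0.0, 64.4, 100.1.
Season total = 1229.2 DD.
Complete generations = ⌊1229.2 / 233⌋ = 5.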